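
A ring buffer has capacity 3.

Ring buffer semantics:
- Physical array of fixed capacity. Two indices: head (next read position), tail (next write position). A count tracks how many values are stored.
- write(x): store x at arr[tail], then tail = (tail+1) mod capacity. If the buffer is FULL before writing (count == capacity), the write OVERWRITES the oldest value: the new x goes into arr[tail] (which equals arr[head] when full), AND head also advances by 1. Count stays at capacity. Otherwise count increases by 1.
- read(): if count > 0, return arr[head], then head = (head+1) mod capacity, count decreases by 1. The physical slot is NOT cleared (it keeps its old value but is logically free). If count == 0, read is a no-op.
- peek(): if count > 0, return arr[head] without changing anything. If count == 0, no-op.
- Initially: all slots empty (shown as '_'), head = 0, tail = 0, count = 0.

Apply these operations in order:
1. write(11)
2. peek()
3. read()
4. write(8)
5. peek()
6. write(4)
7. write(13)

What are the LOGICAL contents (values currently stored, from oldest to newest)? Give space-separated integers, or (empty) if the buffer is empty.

Answer: 8 4 13

Derivation:
After op 1 (write(11)): arr=[11 _ _] head=0 tail=1 count=1
After op 2 (peek()): arr=[11 _ _] head=0 tail=1 count=1
After op 3 (read()): arr=[11 _ _] head=1 tail=1 count=0
After op 4 (write(8)): arr=[11 8 _] head=1 tail=2 count=1
After op 5 (peek()): arr=[11 8 _] head=1 tail=2 count=1
After op 6 (write(4)): arr=[11 8 4] head=1 tail=0 count=2
After op 7 (write(13)): arr=[13 8 4] head=1 tail=1 count=3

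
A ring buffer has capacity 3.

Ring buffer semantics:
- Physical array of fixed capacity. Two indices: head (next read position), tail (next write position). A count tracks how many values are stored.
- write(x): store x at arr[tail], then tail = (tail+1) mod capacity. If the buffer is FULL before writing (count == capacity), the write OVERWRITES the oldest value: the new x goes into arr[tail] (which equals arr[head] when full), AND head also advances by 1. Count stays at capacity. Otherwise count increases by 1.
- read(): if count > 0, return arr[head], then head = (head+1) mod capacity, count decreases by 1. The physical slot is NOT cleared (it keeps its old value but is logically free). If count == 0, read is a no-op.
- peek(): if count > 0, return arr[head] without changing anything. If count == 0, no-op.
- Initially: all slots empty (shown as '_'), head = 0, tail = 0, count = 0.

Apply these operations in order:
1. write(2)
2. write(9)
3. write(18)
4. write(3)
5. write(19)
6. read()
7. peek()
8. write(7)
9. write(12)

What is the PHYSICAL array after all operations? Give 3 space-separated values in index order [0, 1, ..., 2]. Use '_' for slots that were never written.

Answer: 12 19 7

Derivation:
After op 1 (write(2)): arr=[2 _ _] head=0 tail=1 count=1
After op 2 (write(9)): arr=[2 9 _] head=0 tail=2 count=2
After op 3 (write(18)): arr=[2 9 18] head=0 tail=0 count=3
After op 4 (write(3)): arr=[3 9 18] head=1 tail=1 count=3
After op 5 (write(19)): arr=[3 19 18] head=2 tail=2 count=3
After op 6 (read()): arr=[3 19 18] head=0 tail=2 count=2
After op 7 (peek()): arr=[3 19 18] head=0 tail=2 count=2
After op 8 (write(7)): arr=[3 19 7] head=0 tail=0 count=3
After op 9 (write(12)): arr=[12 19 7] head=1 tail=1 count=3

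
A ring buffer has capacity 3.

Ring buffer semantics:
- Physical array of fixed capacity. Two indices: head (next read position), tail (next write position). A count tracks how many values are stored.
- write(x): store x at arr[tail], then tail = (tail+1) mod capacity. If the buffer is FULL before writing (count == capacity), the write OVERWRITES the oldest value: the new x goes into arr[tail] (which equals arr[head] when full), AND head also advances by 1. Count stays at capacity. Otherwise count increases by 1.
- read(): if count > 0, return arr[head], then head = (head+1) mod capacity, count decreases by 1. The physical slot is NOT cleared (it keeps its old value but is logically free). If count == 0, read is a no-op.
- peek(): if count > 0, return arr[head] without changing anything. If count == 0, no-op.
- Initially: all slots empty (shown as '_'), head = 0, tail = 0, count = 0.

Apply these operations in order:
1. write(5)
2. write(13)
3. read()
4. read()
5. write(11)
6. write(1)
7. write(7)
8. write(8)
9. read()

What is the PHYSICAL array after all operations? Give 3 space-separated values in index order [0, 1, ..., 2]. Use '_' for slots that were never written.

Answer: 1 7 8

Derivation:
After op 1 (write(5)): arr=[5 _ _] head=0 tail=1 count=1
After op 2 (write(13)): arr=[5 13 _] head=0 tail=2 count=2
After op 3 (read()): arr=[5 13 _] head=1 tail=2 count=1
After op 4 (read()): arr=[5 13 _] head=2 tail=2 count=0
After op 5 (write(11)): arr=[5 13 11] head=2 tail=0 count=1
After op 6 (write(1)): arr=[1 13 11] head=2 tail=1 count=2
After op 7 (write(7)): arr=[1 7 11] head=2 tail=2 count=3
After op 8 (write(8)): arr=[1 7 8] head=0 tail=0 count=3
After op 9 (read()): arr=[1 7 8] head=1 tail=0 count=2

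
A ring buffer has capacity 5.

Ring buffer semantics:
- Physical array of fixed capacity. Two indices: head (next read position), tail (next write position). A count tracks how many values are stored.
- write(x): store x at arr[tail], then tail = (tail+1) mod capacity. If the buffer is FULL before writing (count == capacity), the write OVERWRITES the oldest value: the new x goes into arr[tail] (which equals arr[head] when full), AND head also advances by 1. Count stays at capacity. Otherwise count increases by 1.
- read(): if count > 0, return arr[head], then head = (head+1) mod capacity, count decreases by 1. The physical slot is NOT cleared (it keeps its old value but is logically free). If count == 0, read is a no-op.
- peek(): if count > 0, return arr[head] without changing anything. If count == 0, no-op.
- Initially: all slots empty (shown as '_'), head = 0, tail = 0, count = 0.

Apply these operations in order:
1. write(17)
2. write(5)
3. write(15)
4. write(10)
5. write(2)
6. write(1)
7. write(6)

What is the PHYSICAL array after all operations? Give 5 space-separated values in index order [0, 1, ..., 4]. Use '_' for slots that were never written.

Answer: 1 6 15 10 2

Derivation:
After op 1 (write(17)): arr=[17 _ _ _ _] head=0 tail=1 count=1
After op 2 (write(5)): arr=[17 5 _ _ _] head=0 tail=2 count=2
After op 3 (write(15)): arr=[17 5 15 _ _] head=0 tail=3 count=3
After op 4 (write(10)): arr=[17 5 15 10 _] head=0 tail=4 count=4
After op 5 (write(2)): arr=[17 5 15 10 2] head=0 tail=0 count=5
After op 6 (write(1)): arr=[1 5 15 10 2] head=1 tail=1 count=5
After op 7 (write(6)): arr=[1 6 15 10 2] head=2 tail=2 count=5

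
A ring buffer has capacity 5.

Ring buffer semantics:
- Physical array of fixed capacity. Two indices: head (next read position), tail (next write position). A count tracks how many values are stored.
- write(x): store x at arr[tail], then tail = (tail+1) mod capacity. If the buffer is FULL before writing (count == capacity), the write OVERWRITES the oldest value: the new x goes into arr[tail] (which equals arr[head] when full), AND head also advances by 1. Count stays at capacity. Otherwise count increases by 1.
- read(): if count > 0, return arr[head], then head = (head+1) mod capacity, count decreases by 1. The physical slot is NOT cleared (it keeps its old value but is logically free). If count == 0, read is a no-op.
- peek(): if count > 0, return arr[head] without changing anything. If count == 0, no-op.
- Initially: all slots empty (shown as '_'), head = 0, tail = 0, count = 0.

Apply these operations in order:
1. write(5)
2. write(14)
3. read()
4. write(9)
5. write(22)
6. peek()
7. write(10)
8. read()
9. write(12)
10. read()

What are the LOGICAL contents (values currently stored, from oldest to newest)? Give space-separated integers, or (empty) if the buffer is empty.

After op 1 (write(5)): arr=[5 _ _ _ _] head=0 tail=1 count=1
After op 2 (write(14)): arr=[5 14 _ _ _] head=0 tail=2 count=2
After op 3 (read()): arr=[5 14 _ _ _] head=1 tail=2 count=1
After op 4 (write(9)): arr=[5 14 9 _ _] head=1 tail=3 count=2
After op 5 (write(22)): arr=[5 14 9 22 _] head=1 tail=4 count=3
After op 6 (peek()): arr=[5 14 9 22 _] head=1 tail=4 count=3
After op 7 (write(10)): arr=[5 14 9 22 10] head=1 tail=0 count=4
After op 8 (read()): arr=[5 14 9 22 10] head=2 tail=0 count=3
After op 9 (write(12)): arr=[12 14 9 22 10] head=2 tail=1 count=4
After op 10 (read()): arr=[12 14 9 22 10] head=3 tail=1 count=3

Answer: 22 10 12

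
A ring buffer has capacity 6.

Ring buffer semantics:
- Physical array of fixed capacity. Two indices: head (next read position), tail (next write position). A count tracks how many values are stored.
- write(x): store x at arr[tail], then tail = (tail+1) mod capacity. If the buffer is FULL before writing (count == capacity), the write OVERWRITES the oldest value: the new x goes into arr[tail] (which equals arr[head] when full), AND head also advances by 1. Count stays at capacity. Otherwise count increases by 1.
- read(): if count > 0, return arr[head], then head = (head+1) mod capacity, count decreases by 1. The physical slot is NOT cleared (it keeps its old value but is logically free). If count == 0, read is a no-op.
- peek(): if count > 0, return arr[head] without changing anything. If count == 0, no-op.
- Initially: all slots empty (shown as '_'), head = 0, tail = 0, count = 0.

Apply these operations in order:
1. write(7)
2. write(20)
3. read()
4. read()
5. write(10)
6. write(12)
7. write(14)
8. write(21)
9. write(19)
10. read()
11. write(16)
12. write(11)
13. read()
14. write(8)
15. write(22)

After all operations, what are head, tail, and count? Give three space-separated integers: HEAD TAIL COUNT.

Answer: 5 5 6

Derivation:
After op 1 (write(7)): arr=[7 _ _ _ _ _] head=0 tail=1 count=1
After op 2 (write(20)): arr=[7 20 _ _ _ _] head=0 tail=2 count=2
After op 3 (read()): arr=[7 20 _ _ _ _] head=1 tail=2 count=1
After op 4 (read()): arr=[7 20 _ _ _ _] head=2 tail=2 count=0
After op 5 (write(10)): arr=[7 20 10 _ _ _] head=2 tail=3 count=1
After op 6 (write(12)): arr=[7 20 10 12 _ _] head=2 tail=4 count=2
After op 7 (write(14)): arr=[7 20 10 12 14 _] head=2 tail=5 count=3
After op 8 (write(21)): arr=[7 20 10 12 14 21] head=2 tail=0 count=4
After op 9 (write(19)): arr=[19 20 10 12 14 21] head=2 tail=1 count=5
After op 10 (read()): arr=[19 20 10 12 14 21] head=3 tail=1 count=4
After op 11 (write(16)): arr=[19 16 10 12 14 21] head=3 tail=2 count=5
After op 12 (write(11)): arr=[19 16 11 12 14 21] head=3 tail=3 count=6
After op 13 (read()): arr=[19 16 11 12 14 21] head=4 tail=3 count=5
After op 14 (write(8)): arr=[19 16 11 8 14 21] head=4 tail=4 count=6
After op 15 (write(22)): arr=[19 16 11 8 22 21] head=5 tail=5 count=6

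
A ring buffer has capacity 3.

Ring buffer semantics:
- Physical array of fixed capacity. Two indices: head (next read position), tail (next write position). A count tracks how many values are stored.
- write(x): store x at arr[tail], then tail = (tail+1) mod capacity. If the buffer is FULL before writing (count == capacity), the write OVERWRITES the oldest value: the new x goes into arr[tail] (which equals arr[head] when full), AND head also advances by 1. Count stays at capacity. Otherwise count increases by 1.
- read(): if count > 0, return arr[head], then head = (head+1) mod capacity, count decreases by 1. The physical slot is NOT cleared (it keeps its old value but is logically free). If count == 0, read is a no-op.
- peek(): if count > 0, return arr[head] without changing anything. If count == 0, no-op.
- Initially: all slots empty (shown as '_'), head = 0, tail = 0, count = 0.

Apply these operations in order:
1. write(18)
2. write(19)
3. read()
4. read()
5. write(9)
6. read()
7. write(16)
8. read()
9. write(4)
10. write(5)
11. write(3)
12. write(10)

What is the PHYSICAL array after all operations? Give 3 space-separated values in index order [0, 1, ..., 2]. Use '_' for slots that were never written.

After op 1 (write(18)): arr=[18 _ _] head=0 tail=1 count=1
After op 2 (write(19)): arr=[18 19 _] head=0 tail=2 count=2
After op 3 (read()): arr=[18 19 _] head=1 tail=2 count=1
After op 4 (read()): arr=[18 19 _] head=2 tail=2 count=0
After op 5 (write(9)): arr=[18 19 9] head=2 tail=0 count=1
After op 6 (read()): arr=[18 19 9] head=0 tail=0 count=0
After op 7 (write(16)): arr=[16 19 9] head=0 tail=1 count=1
After op 8 (read()): arr=[16 19 9] head=1 tail=1 count=0
After op 9 (write(4)): arr=[16 4 9] head=1 tail=2 count=1
After op 10 (write(5)): arr=[16 4 5] head=1 tail=0 count=2
After op 11 (write(3)): arr=[3 4 5] head=1 tail=1 count=3
After op 12 (write(10)): arr=[3 10 5] head=2 tail=2 count=3

Answer: 3 10 5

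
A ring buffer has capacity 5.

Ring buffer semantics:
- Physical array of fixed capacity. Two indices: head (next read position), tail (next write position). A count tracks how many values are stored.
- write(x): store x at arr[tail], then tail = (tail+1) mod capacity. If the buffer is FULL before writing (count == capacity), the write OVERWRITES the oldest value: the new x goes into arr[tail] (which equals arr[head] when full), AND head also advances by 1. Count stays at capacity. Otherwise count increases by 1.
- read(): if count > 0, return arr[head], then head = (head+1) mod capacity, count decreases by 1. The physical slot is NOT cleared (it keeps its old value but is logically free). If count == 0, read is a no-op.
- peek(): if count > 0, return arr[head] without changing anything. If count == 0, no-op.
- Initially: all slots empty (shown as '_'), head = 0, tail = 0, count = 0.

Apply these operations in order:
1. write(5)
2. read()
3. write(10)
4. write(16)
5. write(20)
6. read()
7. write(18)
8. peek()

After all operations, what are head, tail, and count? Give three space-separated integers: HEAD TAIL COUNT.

After op 1 (write(5)): arr=[5 _ _ _ _] head=0 tail=1 count=1
After op 2 (read()): arr=[5 _ _ _ _] head=1 tail=1 count=0
After op 3 (write(10)): arr=[5 10 _ _ _] head=1 tail=2 count=1
After op 4 (write(16)): arr=[5 10 16 _ _] head=1 tail=3 count=2
After op 5 (write(20)): arr=[5 10 16 20 _] head=1 tail=4 count=3
After op 6 (read()): arr=[5 10 16 20 _] head=2 tail=4 count=2
After op 7 (write(18)): arr=[5 10 16 20 18] head=2 tail=0 count=3
After op 8 (peek()): arr=[5 10 16 20 18] head=2 tail=0 count=3

Answer: 2 0 3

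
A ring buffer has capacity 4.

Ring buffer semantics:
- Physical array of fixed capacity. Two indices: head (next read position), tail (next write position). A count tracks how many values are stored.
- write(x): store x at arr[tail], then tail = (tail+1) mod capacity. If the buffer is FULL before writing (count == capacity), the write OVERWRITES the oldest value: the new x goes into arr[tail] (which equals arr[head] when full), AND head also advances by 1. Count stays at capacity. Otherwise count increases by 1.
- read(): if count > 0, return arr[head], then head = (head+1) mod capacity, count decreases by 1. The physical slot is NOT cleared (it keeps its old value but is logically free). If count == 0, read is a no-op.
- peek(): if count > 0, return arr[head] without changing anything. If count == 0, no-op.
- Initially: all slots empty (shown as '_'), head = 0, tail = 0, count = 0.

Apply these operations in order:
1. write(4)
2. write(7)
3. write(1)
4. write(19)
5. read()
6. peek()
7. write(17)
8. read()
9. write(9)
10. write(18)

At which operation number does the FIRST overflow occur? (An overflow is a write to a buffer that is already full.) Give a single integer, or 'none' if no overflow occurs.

After op 1 (write(4)): arr=[4 _ _ _] head=0 tail=1 count=1
After op 2 (write(7)): arr=[4 7 _ _] head=0 tail=2 count=2
After op 3 (write(1)): arr=[4 7 1 _] head=0 tail=3 count=3
After op 4 (write(19)): arr=[4 7 1 19] head=0 tail=0 count=4
After op 5 (read()): arr=[4 7 1 19] head=1 tail=0 count=3
After op 6 (peek()): arr=[4 7 1 19] head=1 tail=0 count=3
After op 7 (write(17)): arr=[17 7 1 19] head=1 tail=1 count=4
After op 8 (read()): arr=[17 7 1 19] head=2 tail=1 count=3
After op 9 (write(9)): arr=[17 9 1 19] head=2 tail=2 count=4
After op 10 (write(18)): arr=[17 9 18 19] head=3 tail=3 count=4

Answer: 10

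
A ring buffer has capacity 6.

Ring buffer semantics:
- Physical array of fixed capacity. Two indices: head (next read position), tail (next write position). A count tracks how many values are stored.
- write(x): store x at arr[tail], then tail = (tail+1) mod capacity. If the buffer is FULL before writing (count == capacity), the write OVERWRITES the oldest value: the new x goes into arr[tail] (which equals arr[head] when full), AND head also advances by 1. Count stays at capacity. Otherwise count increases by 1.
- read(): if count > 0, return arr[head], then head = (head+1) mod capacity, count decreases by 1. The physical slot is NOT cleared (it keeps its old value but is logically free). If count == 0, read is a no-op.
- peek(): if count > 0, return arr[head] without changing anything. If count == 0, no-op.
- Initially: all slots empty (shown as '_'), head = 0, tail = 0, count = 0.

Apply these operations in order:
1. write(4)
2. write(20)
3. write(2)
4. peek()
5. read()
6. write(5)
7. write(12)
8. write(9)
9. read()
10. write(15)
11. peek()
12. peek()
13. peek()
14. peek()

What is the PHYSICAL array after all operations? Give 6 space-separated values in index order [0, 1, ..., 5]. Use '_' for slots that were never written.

Answer: 15 20 2 5 12 9

Derivation:
After op 1 (write(4)): arr=[4 _ _ _ _ _] head=0 tail=1 count=1
After op 2 (write(20)): arr=[4 20 _ _ _ _] head=0 tail=2 count=2
After op 3 (write(2)): arr=[4 20 2 _ _ _] head=0 tail=3 count=3
After op 4 (peek()): arr=[4 20 2 _ _ _] head=0 tail=3 count=3
After op 5 (read()): arr=[4 20 2 _ _ _] head=1 tail=3 count=2
After op 6 (write(5)): arr=[4 20 2 5 _ _] head=1 tail=4 count=3
After op 7 (write(12)): arr=[4 20 2 5 12 _] head=1 tail=5 count=4
After op 8 (write(9)): arr=[4 20 2 5 12 9] head=1 tail=0 count=5
After op 9 (read()): arr=[4 20 2 5 12 9] head=2 tail=0 count=4
After op 10 (write(15)): arr=[15 20 2 5 12 9] head=2 tail=1 count=5
After op 11 (peek()): arr=[15 20 2 5 12 9] head=2 tail=1 count=5
After op 12 (peek()): arr=[15 20 2 5 12 9] head=2 tail=1 count=5
After op 13 (peek()): arr=[15 20 2 5 12 9] head=2 tail=1 count=5
After op 14 (peek()): arr=[15 20 2 5 12 9] head=2 tail=1 count=5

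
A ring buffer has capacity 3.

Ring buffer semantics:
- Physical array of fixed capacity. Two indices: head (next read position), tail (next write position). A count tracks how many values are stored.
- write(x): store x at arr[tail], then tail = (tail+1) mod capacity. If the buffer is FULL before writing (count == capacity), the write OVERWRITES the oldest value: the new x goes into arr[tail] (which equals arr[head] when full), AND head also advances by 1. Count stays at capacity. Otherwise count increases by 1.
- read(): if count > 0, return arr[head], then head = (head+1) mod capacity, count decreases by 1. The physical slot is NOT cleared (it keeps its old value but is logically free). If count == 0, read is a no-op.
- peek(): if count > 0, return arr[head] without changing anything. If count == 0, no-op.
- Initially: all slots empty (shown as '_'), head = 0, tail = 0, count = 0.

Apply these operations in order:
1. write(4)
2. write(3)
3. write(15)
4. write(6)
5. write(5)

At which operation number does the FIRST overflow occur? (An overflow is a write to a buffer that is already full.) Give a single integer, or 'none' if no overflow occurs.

After op 1 (write(4)): arr=[4 _ _] head=0 tail=1 count=1
After op 2 (write(3)): arr=[4 3 _] head=0 tail=2 count=2
After op 3 (write(15)): arr=[4 3 15] head=0 tail=0 count=3
After op 4 (write(6)): arr=[6 3 15] head=1 tail=1 count=3
After op 5 (write(5)): arr=[6 5 15] head=2 tail=2 count=3

Answer: 4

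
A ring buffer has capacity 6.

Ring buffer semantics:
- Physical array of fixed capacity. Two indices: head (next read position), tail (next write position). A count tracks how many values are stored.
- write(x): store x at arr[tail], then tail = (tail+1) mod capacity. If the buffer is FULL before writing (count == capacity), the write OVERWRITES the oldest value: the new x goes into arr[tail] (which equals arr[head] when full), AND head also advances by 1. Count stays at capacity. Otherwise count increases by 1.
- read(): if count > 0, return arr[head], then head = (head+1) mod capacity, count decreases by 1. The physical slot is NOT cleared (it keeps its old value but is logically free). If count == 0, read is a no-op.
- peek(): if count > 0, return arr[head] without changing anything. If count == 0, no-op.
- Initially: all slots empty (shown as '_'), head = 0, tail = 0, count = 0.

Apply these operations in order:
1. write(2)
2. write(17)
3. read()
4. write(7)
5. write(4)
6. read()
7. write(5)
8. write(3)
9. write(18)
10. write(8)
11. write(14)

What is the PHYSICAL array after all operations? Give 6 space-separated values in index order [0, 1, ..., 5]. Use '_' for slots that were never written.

Answer: 18 8 14 4 5 3

Derivation:
After op 1 (write(2)): arr=[2 _ _ _ _ _] head=0 tail=1 count=1
After op 2 (write(17)): arr=[2 17 _ _ _ _] head=0 tail=2 count=2
After op 3 (read()): arr=[2 17 _ _ _ _] head=1 tail=2 count=1
After op 4 (write(7)): arr=[2 17 7 _ _ _] head=1 tail=3 count=2
After op 5 (write(4)): arr=[2 17 7 4 _ _] head=1 tail=4 count=3
After op 6 (read()): arr=[2 17 7 4 _ _] head=2 tail=4 count=2
After op 7 (write(5)): arr=[2 17 7 4 5 _] head=2 tail=5 count=3
After op 8 (write(3)): arr=[2 17 7 4 5 3] head=2 tail=0 count=4
After op 9 (write(18)): arr=[18 17 7 4 5 3] head=2 tail=1 count=5
After op 10 (write(8)): arr=[18 8 7 4 5 3] head=2 tail=2 count=6
After op 11 (write(14)): arr=[18 8 14 4 5 3] head=3 tail=3 count=6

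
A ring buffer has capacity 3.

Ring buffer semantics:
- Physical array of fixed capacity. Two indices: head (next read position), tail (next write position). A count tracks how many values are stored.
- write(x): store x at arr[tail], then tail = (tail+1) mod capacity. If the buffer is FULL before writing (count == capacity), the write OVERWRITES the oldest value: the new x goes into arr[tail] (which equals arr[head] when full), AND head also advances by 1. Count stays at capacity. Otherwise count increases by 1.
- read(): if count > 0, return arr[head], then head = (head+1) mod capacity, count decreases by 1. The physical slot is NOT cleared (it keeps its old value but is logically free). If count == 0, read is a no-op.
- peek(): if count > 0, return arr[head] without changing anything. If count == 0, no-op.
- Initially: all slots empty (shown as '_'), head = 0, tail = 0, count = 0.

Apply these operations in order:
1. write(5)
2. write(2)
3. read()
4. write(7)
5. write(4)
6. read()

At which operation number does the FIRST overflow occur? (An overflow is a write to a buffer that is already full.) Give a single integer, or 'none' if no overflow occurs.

Answer: none

Derivation:
After op 1 (write(5)): arr=[5 _ _] head=0 tail=1 count=1
After op 2 (write(2)): arr=[5 2 _] head=0 tail=2 count=2
After op 3 (read()): arr=[5 2 _] head=1 tail=2 count=1
After op 4 (write(7)): arr=[5 2 7] head=1 tail=0 count=2
After op 5 (write(4)): arr=[4 2 7] head=1 tail=1 count=3
After op 6 (read()): arr=[4 2 7] head=2 tail=1 count=2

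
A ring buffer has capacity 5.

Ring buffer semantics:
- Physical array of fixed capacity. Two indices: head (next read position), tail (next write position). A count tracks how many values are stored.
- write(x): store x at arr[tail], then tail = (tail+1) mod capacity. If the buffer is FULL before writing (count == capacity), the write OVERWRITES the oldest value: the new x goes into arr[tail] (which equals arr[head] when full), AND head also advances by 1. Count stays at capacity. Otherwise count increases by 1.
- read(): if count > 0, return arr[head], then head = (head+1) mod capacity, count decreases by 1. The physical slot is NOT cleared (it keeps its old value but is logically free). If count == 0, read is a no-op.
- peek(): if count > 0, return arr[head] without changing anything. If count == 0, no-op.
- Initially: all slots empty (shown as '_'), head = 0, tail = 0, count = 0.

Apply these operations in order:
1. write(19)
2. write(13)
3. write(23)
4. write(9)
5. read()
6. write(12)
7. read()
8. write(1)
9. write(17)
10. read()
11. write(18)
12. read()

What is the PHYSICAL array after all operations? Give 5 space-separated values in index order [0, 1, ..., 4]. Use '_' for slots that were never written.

Answer: 1 17 18 9 12

Derivation:
After op 1 (write(19)): arr=[19 _ _ _ _] head=0 tail=1 count=1
After op 2 (write(13)): arr=[19 13 _ _ _] head=0 tail=2 count=2
After op 3 (write(23)): arr=[19 13 23 _ _] head=0 tail=3 count=3
After op 4 (write(9)): arr=[19 13 23 9 _] head=0 tail=4 count=4
After op 5 (read()): arr=[19 13 23 9 _] head=1 tail=4 count=3
After op 6 (write(12)): arr=[19 13 23 9 12] head=1 tail=0 count=4
After op 7 (read()): arr=[19 13 23 9 12] head=2 tail=0 count=3
After op 8 (write(1)): arr=[1 13 23 9 12] head=2 tail=1 count=4
After op 9 (write(17)): arr=[1 17 23 9 12] head=2 tail=2 count=5
After op 10 (read()): arr=[1 17 23 9 12] head=3 tail=2 count=4
After op 11 (write(18)): arr=[1 17 18 9 12] head=3 tail=3 count=5
After op 12 (read()): arr=[1 17 18 9 12] head=4 tail=3 count=4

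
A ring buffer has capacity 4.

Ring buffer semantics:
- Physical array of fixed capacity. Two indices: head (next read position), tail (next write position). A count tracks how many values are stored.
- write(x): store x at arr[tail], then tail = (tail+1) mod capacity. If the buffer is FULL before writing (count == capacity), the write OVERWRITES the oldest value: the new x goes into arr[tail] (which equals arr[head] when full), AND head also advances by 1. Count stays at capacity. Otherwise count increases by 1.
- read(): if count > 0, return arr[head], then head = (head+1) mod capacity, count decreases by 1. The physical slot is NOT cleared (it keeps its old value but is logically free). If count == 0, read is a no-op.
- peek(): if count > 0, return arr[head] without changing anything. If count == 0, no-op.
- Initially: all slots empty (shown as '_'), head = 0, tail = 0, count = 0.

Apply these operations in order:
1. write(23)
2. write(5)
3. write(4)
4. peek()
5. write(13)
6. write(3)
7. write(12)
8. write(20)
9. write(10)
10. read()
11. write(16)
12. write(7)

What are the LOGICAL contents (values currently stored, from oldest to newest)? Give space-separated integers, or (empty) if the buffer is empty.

Answer: 20 10 16 7

Derivation:
After op 1 (write(23)): arr=[23 _ _ _] head=0 tail=1 count=1
After op 2 (write(5)): arr=[23 5 _ _] head=0 tail=2 count=2
After op 3 (write(4)): arr=[23 5 4 _] head=0 tail=3 count=3
After op 4 (peek()): arr=[23 5 4 _] head=0 tail=3 count=3
After op 5 (write(13)): arr=[23 5 4 13] head=0 tail=0 count=4
After op 6 (write(3)): arr=[3 5 4 13] head=1 tail=1 count=4
After op 7 (write(12)): arr=[3 12 4 13] head=2 tail=2 count=4
After op 8 (write(20)): arr=[3 12 20 13] head=3 tail=3 count=4
After op 9 (write(10)): arr=[3 12 20 10] head=0 tail=0 count=4
After op 10 (read()): arr=[3 12 20 10] head=1 tail=0 count=3
After op 11 (write(16)): arr=[16 12 20 10] head=1 tail=1 count=4
After op 12 (write(7)): arr=[16 7 20 10] head=2 tail=2 count=4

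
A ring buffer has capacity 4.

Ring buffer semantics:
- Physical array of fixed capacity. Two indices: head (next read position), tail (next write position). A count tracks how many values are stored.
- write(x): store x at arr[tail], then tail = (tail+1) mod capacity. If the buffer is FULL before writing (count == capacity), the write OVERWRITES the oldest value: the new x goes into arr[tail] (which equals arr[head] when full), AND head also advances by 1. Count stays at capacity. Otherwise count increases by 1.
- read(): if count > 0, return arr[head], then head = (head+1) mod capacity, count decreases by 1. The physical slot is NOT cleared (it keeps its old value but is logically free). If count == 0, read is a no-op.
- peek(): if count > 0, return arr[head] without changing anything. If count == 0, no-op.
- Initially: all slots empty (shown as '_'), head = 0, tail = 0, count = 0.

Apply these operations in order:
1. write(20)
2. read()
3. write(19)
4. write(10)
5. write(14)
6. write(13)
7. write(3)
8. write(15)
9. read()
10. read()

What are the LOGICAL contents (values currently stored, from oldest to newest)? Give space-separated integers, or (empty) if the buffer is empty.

Answer: 3 15

Derivation:
After op 1 (write(20)): arr=[20 _ _ _] head=0 tail=1 count=1
After op 2 (read()): arr=[20 _ _ _] head=1 tail=1 count=0
After op 3 (write(19)): arr=[20 19 _ _] head=1 tail=2 count=1
After op 4 (write(10)): arr=[20 19 10 _] head=1 tail=3 count=2
After op 5 (write(14)): arr=[20 19 10 14] head=1 tail=0 count=3
After op 6 (write(13)): arr=[13 19 10 14] head=1 tail=1 count=4
After op 7 (write(3)): arr=[13 3 10 14] head=2 tail=2 count=4
After op 8 (write(15)): arr=[13 3 15 14] head=3 tail=3 count=4
After op 9 (read()): arr=[13 3 15 14] head=0 tail=3 count=3
After op 10 (read()): arr=[13 3 15 14] head=1 tail=3 count=2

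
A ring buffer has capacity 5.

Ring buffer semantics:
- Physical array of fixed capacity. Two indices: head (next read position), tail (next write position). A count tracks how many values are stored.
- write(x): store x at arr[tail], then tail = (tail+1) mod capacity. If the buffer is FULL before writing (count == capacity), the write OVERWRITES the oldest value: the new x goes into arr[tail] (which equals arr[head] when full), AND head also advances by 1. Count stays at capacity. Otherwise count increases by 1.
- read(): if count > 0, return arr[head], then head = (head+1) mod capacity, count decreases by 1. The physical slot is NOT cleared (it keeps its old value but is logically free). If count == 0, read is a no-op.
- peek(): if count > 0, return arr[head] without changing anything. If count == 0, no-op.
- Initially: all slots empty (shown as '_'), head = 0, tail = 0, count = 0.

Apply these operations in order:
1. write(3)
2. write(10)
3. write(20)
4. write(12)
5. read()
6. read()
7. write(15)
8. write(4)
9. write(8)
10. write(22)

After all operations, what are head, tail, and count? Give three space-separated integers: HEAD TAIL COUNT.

Answer: 3 3 5

Derivation:
After op 1 (write(3)): arr=[3 _ _ _ _] head=0 tail=1 count=1
After op 2 (write(10)): arr=[3 10 _ _ _] head=0 tail=2 count=2
After op 3 (write(20)): arr=[3 10 20 _ _] head=0 tail=3 count=3
After op 4 (write(12)): arr=[3 10 20 12 _] head=0 tail=4 count=4
After op 5 (read()): arr=[3 10 20 12 _] head=1 tail=4 count=3
After op 6 (read()): arr=[3 10 20 12 _] head=2 tail=4 count=2
After op 7 (write(15)): arr=[3 10 20 12 15] head=2 tail=0 count=3
After op 8 (write(4)): arr=[4 10 20 12 15] head=2 tail=1 count=4
After op 9 (write(8)): arr=[4 8 20 12 15] head=2 tail=2 count=5
After op 10 (write(22)): arr=[4 8 22 12 15] head=3 tail=3 count=5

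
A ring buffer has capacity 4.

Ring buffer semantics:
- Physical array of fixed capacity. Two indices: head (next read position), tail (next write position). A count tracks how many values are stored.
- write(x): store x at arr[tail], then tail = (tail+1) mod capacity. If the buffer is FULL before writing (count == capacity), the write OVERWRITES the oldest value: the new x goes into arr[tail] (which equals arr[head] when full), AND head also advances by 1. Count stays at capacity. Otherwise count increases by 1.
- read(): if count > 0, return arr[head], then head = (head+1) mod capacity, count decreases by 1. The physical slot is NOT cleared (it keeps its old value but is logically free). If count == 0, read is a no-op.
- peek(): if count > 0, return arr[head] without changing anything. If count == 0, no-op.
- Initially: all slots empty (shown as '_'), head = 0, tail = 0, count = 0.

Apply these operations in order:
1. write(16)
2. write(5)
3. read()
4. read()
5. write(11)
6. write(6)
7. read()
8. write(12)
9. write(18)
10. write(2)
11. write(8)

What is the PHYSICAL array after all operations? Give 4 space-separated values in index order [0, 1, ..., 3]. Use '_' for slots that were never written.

After op 1 (write(16)): arr=[16 _ _ _] head=0 tail=1 count=1
After op 2 (write(5)): arr=[16 5 _ _] head=0 tail=2 count=2
After op 3 (read()): arr=[16 5 _ _] head=1 tail=2 count=1
After op 4 (read()): arr=[16 5 _ _] head=2 tail=2 count=0
After op 5 (write(11)): arr=[16 5 11 _] head=2 tail=3 count=1
After op 6 (write(6)): arr=[16 5 11 6] head=2 tail=0 count=2
After op 7 (read()): arr=[16 5 11 6] head=3 tail=0 count=1
After op 8 (write(12)): arr=[12 5 11 6] head=3 tail=1 count=2
After op 9 (write(18)): arr=[12 18 11 6] head=3 tail=2 count=3
After op 10 (write(2)): arr=[12 18 2 6] head=3 tail=3 count=4
After op 11 (write(8)): arr=[12 18 2 8] head=0 tail=0 count=4

Answer: 12 18 2 8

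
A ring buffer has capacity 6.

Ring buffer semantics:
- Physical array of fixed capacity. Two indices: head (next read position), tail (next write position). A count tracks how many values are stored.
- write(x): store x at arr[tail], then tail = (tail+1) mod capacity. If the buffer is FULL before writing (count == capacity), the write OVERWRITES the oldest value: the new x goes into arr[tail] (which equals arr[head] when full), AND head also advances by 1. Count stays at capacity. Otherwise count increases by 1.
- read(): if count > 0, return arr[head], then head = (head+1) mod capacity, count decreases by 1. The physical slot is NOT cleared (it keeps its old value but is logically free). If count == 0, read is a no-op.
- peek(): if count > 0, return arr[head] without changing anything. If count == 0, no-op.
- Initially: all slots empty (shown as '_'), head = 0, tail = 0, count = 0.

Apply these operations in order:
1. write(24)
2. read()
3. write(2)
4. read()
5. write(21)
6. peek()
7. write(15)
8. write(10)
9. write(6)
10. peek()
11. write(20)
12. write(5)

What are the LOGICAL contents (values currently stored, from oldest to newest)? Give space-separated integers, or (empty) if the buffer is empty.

Answer: 21 15 10 6 20 5

Derivation:
After op 1 (write(24)): arr=[24 _ _ _ _ _] head=0 tail=1 count=1
After op 2 (read()): arr=[24 _ _ _ _ _] head=1 tail=1 count=0
After op 3 (write(2)): arr=[24 2 _ _ _ _] head=1 tail=2 count=1
After op 4 (read()): arr=[24 2 _ _ _ _] head=2 tail=2 count=0
After op 5 (write(21)): arr=[24 2 21 _ _ _] head=2 tail=3 count=1
After op 6 (peek()): arr=[24 2 21 _ _ _] head=2 tail=3 count=1
After op 7 (write(15)): arr=[24 2 21 15 _ _] head=2 tail=4 count=2
After op 8 (write(10)): arr=[24 2 21 15 10 _] head=2 tail=5 count=3
After op 9 (write(6)): arr=[24 2 21 15 10 6] head=2 tail=0 count=4
After op 10 (peek()): arr=[24 2 21 15 10 6] head=2 tail=0 count=4
After op 11 (write(20)): arr=[20 2 21 15 10 6] head=2 tail=1 count=5
After op 12 (write(5)): arr=[20 5 21 15 10 6] head=2 tail=2 count=6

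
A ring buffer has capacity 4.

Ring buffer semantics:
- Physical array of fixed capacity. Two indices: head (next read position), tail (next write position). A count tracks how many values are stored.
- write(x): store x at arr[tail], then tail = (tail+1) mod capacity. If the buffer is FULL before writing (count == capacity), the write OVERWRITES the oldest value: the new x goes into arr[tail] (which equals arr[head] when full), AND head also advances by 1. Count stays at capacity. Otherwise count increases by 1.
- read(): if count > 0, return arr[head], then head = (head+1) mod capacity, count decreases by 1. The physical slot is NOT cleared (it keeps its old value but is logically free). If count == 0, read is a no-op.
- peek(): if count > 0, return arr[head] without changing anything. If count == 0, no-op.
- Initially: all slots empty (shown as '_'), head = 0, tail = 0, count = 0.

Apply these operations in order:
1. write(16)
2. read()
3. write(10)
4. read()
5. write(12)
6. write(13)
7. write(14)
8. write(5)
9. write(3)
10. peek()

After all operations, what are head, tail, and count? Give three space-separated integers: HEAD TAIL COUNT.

After op 1 (write(16)): arr=[16 _ _ _] head=0 tail=1 count=1
After op 2 (read()): arr=[16 _ _ _] head=1 tail=1 count=0
After op 3 (write(10)): arr=[16 10 _ _] head=1 tail=2 count=1
After op 4 (read()): arr=[16 10 _ _] head=2 tail=2 count=0
After op 5 (write(12)): arr=[16 10 12 _] head=2 tail=3 count=1
After op 6 (write(13)): arr=[16 10 12 13] head=2 tail=0 count=2
After op 7 (write(14)): arr=[14 10 12 13] head=2 tail=1 count=3
After op 8 (write(5)): arr=[14 5 12 13] head=2 tail=2 count=4
After op 9 (write(3)): arr=[14 5 3 13] head=3 tail=3 count=4
After op 10 (peek()): arr=[14 5 3 13] head=3 tail=3 count=4

Answer: 3 3 4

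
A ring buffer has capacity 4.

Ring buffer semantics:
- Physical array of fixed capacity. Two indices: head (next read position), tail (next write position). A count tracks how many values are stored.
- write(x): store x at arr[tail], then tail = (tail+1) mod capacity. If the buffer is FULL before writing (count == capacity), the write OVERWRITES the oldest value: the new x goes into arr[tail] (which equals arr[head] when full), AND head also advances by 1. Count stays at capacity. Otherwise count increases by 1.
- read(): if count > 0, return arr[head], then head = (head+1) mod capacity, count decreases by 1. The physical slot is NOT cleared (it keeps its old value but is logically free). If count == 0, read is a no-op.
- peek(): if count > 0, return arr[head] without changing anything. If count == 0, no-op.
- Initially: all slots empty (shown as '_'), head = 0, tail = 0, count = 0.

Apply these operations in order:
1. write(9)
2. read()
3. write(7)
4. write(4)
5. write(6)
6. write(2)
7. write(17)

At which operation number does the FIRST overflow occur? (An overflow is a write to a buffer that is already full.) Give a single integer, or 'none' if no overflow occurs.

After op 1 (write(9)): arr=[9 _ _ _] head=0 tail=1 count=1
After op 2 (read()): arr=[9 _ _ _] head=1 tail=1 count=0
After op 3 (write(7)): arr=[9 7 _ _] head=1 tail=2 count=1
After op 4 (write(4)): arr=[9 7 4 _] head=1 tail=3 count=2
After op 5 (write(6)): arr=[9 7 4 6] head=1 tail=0 count=3
After op 6 (write(2)): arr=[2 7 4 6] head=1 tail=1 count=4
After op 7 (write(17)): arr=[2 17 4 6] head=2 tail=2 count=4

Answer: 7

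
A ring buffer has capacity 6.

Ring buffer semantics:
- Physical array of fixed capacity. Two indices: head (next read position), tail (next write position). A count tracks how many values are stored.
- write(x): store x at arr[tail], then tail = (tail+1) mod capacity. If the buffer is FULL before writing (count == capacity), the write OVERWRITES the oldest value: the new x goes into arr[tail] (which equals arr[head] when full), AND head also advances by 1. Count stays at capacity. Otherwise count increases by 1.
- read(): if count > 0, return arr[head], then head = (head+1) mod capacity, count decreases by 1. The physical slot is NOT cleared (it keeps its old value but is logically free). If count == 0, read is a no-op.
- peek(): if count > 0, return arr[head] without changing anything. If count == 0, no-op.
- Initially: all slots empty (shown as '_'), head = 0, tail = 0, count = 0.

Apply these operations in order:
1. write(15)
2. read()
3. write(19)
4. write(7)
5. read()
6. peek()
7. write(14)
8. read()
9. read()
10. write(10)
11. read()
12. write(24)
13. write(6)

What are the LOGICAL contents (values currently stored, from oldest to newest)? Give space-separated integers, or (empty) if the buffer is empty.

After op 1 (write(15)): arr=[15 _ _ _ _ _] head=0 tail=1 count=1
After op 2 (read()): arr=[15 _ _ _ _ _] head=1 tail=1 count=0
After op 3 (write(19)): arr=[15 19 _ _ _ _] head=1 tail=2 count=1
After op 4 (write(7)): arr=[15 19 7 _ _ _] head=1 tail=3 count=2
After op 5 (read()): arr=[15 19 7 _ _ _] head=2 tail=3 count=1
After op 6 (peek()): arr=[15 19 7 _ _ _] head=2 tail=3 count=1
After op 7 (write(14)): arr=[15 19 7 14 _ _] head=2 tail=4 count=2
After op 8 (read()): arr=[15 19 7 14 _ _] head=3 tail=4 count=1
After op 9 (read()): arr=[15 19 7 14 _ _] head=4 tail=4 count=0
After op 10 (write(10)): arr=[15 19 7 14 10 _] head=4 tail=5 count=1
After op 11 (read()): arr=[15 19 7 14 10 _] head=5 tail=5 count=0
After op 12 (write(24)): arr=[15 19 7 14 10 24] head=5 tail=0 count=1
After op 13 (write(6)): arr=[6 19 7 14 10 24] head=5 tail=1 count=2

Answer: 24 6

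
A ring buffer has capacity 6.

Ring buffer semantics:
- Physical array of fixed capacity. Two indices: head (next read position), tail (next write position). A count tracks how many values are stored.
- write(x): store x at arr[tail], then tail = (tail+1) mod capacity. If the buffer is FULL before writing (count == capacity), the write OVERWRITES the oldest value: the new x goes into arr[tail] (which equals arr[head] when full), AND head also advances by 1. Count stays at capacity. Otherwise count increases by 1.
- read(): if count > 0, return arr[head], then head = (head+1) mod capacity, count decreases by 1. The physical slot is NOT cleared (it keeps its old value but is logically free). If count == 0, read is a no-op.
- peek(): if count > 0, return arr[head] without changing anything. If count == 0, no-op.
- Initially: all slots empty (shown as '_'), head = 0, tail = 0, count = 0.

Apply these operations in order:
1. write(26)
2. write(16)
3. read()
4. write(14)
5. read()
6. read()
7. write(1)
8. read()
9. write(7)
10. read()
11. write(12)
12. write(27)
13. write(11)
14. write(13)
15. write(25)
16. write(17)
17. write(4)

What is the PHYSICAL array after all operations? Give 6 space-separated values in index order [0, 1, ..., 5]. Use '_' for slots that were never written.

Answer: 27 11 13 25 17 4

Derivation:
After op 1 (write(26)): arr=[26 _ _ _ _ _] head=0 tail=1 count=1
After op 2 (write(16)): arr=[26 16 _ _ _ _] head=0 tail=2 count=2
After op 3 (read()): arr=[26 16 _ _ _ _] head=1 tail=2 count=1
After op 4 (write(14)): arr=[26 16 14 _ _ _] head=1 tail=3 count=2
After op 5 (read()): arr=[26 16 14 _ _ _] head=2 tail=3 count=1
After op 6 (read()): arr=[26 16 14 _ _ _] head=3 tail=3 count=0
After op 7 (write(1)): arr=[26 16 14 1 _ _] head=3 tail=4 count=1
After op 8 (read()): arr=[26 16 14 1 _ _] head=4 tail=4 count=0
After op 9 (write(7)): arr=[26 16 14 1 7 _] head=4 tail=5 count=1
After op 10 (read()): arr=[26 16 14 1 7 _] head=5 tail=5 count=0
After op 11 (write(12)): arr=[26 16 14 1 7 12] head=5 tail=0 count=1
After op 12 (write(27)): arr=[27 16 14 1 7 12] head=5 tail=1 count=2
After op 13 (write(11)): arr=[27 11 14 1 7 12] head=5 tail=2 count=3
After op 14 (write(13)): arr=[27 11 13 1 7 12] head=5 tail=3 count=4
After op 15 (write(25)): arr=[27 11 13 25 7 12] head=5 tail=4 count=5
After op 16 (write(17)): arr=[27 11 13 25 17 12] head=5 tail=5 count=6
After op 17 (write(4)): arr=[27 11 13 25 17 4] head=0 tail=0 count=6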